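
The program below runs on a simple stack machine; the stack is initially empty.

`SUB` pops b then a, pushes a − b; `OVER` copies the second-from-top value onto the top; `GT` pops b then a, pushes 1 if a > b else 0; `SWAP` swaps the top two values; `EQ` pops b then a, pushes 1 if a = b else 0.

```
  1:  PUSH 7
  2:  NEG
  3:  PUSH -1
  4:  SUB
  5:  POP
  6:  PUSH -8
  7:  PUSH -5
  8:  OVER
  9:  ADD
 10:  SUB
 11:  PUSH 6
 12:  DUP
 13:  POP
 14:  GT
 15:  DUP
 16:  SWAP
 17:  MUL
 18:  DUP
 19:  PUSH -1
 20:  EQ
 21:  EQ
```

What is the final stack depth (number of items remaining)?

PUSH 7   [7]
NEG      [-7]
PUSH -1  [-7, -1]
SUB      [-6]
POP      []
PUSH -8  [-8]
PUSH -5  [-8, -5]
OVER     [-8, -5, -8]
ADD      [-8, -13]
SUB      [5]
PUSH 6   [5, 6]
DUP      [5, 6, 6]
POP      [5, 6]
GT       [0]
DUP      [0, 0]
SWAP     [0, 0]
MUL      [0]
DUP      [0, 0]
PUSH -1  [0, 0, -1]
EQ       [0, 0]
EQ       [1]

1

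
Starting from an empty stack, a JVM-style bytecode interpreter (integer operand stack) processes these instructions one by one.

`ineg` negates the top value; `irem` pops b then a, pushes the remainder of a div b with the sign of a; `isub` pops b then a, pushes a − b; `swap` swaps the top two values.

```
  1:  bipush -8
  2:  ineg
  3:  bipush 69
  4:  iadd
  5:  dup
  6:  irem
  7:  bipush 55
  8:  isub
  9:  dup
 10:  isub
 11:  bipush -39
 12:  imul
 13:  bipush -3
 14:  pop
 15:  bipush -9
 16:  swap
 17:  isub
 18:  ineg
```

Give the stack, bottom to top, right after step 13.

[0, -3]

bipush -8   -8
ineg        8
bipush 69   8 69
iadd        77
dup         77 77
irem        0
bipush 55   0 55
isub        -55
dup         -55 -55
isub        0
bipush -39  0 -39
imul        0
bipush -3   0 -3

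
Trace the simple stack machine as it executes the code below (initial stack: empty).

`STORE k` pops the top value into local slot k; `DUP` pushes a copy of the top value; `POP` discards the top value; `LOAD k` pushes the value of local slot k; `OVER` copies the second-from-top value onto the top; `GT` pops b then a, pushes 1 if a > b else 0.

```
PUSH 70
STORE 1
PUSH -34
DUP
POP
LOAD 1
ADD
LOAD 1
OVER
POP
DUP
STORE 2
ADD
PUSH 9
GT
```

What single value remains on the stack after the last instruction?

PUSH 70   70
STORE 1   (empty)
PUSH -34  -34
DUP       -34 -34
POP       -34
LOAD 1    -34 70
ADD       36
LOAD 1    36 70
OVER      36 70 36
POP       36 70
DUP       36 70 70
STORE 2   36 70
ADD       106
PUSH 9    106 9
GT        1

1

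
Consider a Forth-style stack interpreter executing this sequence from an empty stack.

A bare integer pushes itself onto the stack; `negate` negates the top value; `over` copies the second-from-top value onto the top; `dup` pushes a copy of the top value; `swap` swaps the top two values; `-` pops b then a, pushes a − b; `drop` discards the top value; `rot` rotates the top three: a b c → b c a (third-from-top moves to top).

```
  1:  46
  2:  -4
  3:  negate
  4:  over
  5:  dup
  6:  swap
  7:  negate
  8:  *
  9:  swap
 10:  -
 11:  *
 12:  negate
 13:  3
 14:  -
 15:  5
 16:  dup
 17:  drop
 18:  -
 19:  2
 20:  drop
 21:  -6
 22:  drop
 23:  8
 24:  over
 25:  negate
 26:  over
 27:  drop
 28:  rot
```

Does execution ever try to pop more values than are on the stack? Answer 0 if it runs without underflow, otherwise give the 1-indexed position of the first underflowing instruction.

0

46     → 46
-4     → 46 -4
negate → 46 4
over   → 46 4 46
dup    → 46 4 46 46
swap   → 46 4 46 46
negate → 46 4 46 -46
*      → 46 4 -2116
swap   → 46 -2116 4
-      → 46 -2120
*      → -97520
negate → 97520
3      → 97520 3
-      → 97517
5      → 97517 5
dup    → 97517 5 5
drop   → 97517 5
-      → 97512
2      → 97512 2
drop   → 97512
-6     → 97512 -6
drop   → 97512
8      → 97512 8
over   → 97512 8 97512
negate → 97512 8 -97512
over   → 97512 8 -97512 8
drop   → 97512 8 -97512
rot    → 8 -97512 97512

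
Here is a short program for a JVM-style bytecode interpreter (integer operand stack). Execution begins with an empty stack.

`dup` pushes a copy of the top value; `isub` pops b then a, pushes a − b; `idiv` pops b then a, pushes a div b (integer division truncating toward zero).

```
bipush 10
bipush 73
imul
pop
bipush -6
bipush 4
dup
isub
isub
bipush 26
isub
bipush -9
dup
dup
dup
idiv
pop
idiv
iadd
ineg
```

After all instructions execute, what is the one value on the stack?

bipush 10 : 10
bipush 73 : 10 73
imul      : 730
pop       : (empty)
bipush -6 : -6
bipush 4  : -6 4
dup       : -6 4 4
isub      : -6 0
isub      : -6
bipush 26 : -6 26
isub      : -32
bipush -9 : -32 -9
dup       : -32 -9 -9
dup       : -32 -9 -9 -9
dup       : -32 -9 -9 -9 -9
idiv      : -32 -9 -9 1
pop       : -32 -9 -9
idiv      : -32 1
iadd      : -31
ineg      : 31

31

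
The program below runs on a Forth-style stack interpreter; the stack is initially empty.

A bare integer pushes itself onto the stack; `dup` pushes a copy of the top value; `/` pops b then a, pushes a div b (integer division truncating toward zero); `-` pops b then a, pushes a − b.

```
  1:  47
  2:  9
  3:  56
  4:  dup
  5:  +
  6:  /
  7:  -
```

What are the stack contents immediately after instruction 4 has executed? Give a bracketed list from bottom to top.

[47, 9, 56, 56]

47  -> 47
9   -> 47 9
56  -> 47 9 56
dup -> 47 9 56 56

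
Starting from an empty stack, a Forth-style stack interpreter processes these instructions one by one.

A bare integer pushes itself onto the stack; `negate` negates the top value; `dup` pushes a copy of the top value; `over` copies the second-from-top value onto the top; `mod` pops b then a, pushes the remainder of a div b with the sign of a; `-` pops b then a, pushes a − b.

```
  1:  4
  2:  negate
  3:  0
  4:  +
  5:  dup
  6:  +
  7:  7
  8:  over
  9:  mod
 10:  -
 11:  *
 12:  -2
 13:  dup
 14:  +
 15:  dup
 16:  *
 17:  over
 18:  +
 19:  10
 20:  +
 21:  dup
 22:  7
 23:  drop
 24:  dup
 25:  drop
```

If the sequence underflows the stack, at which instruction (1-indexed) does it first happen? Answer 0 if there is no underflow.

4      → [4]
negate → [-4]
0      → [-4, 0]
+      → [-4]
dup    → [-4, -4]
+      → [-8]
7      → [-8, 7]
over   → [-8, 7, -8]
mod    → [-8, 7]
-      → [-15]
*  — needs 2 operands, stack has 1 → underflow

11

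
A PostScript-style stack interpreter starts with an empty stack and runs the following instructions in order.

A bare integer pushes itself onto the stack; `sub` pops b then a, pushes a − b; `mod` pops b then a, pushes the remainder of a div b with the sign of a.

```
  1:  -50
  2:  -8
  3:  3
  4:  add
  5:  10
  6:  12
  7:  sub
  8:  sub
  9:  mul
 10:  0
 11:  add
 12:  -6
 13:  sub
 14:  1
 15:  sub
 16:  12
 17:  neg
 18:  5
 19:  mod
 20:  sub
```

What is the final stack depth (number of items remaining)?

-50 → [-50]
-8  → [-50, -8]
3   → [-50, -8, 3]
add → [-50, -5]
10  → [-50, -5, 10]
12  → [-50, -5, 10, 12]
sub → [-50, -5, -2]
sub → [-50, -3]
mul → [150]
0   → [150, 0]
add → [150]
-6  → [150, -6]
sub → [156]
1   → [156, 1]
sub → [155]
12  → [155, 12]
neg → [155, -12]
5   → [155, -12, 5]
mod → [155, -2]
sub → [157]

1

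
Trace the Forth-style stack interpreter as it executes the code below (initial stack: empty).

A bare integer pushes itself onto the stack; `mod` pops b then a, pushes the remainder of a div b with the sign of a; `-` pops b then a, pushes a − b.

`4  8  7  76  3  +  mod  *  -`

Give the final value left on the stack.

4   → 4
8   → 4 8
7   → 4 8 7
76  → 4 8 7 76
3   → 4 8 7 76 3
+   → 4 8 7 79
mod → 4 8 7
*   → 4 56
-   → -52

-52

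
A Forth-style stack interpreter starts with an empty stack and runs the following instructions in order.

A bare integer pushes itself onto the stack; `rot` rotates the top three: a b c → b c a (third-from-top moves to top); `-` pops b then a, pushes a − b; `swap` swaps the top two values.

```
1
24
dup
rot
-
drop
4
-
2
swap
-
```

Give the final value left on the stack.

1    : [1]
24   : [1, 24]
dup  : [1, 24, 24]
rot  : [24, 24, 1]
-    : [24, 23]
drop : [24]
4    : [24, 4]
-    : [20]
2    : [20, 2]
swap : [2, 20]
-    : [-18]

-18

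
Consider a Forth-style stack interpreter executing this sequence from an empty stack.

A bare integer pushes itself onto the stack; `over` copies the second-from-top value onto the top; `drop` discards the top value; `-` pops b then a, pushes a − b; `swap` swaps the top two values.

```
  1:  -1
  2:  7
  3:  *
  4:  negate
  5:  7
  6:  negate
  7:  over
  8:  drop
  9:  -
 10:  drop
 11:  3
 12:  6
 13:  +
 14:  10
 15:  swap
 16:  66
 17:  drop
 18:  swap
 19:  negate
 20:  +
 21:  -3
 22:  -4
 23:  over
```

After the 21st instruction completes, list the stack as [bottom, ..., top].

[-1, -3]

-1     -> -1
7      -> -1 7
*      -> -7
negate -> 7
7      -> 7 7
negate -> 7 -7
over   -> 7 -7 7
drop   -> 7 -7
-      -> 14
drop   -> (empty)
3      -> 3
6      -> 3 6
+      -> 9
10     -> 9 10
swap   -> 10 9
66     -> 10 9 66
drop   -> 10 9
swap   -> 9 10
negate -> 9 -10
+      -> -1
-3     -> -1 -3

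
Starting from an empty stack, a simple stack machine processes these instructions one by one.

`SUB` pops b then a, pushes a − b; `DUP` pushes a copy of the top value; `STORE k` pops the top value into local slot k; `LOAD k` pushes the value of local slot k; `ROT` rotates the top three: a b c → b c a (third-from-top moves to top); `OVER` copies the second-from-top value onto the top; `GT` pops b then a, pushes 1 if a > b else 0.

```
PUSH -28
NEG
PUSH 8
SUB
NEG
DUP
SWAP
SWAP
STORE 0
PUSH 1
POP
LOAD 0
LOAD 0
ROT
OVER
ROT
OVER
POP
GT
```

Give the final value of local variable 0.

PUSH -28 → -28
NEG      → 28
PUSH 8   → 28 8
SUB      → 20
NEG      → -20
DUP      → -20 -20
SWAP     → -20 -20
SWAP     → -20 -20
STORE 0  → -20
PUSH 1   → -20 1
POP      → -20
LOAD 0   → -20 -20
LOAD 0   → -20 -20 -20
ROT      → -20 -20 -20
OVER     → -20 -20 -20 -20
ROT      → -20 -20 -20 -20
OVER     → -20 -20 -20 -20 -20
POP      → -20 -20 -20 -20
GT       → -20 -20 0

-20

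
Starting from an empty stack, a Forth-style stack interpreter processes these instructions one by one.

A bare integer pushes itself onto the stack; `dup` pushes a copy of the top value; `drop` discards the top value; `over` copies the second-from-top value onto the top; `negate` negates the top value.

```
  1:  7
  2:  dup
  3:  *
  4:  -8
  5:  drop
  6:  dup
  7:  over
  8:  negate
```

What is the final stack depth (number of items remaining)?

7      : 7
dup    : 7 7
*      : 49
-8     : 49 -8
drop   : 49
dup    : 49 49
over   : 49 49 49
negate : 49 49 -49

3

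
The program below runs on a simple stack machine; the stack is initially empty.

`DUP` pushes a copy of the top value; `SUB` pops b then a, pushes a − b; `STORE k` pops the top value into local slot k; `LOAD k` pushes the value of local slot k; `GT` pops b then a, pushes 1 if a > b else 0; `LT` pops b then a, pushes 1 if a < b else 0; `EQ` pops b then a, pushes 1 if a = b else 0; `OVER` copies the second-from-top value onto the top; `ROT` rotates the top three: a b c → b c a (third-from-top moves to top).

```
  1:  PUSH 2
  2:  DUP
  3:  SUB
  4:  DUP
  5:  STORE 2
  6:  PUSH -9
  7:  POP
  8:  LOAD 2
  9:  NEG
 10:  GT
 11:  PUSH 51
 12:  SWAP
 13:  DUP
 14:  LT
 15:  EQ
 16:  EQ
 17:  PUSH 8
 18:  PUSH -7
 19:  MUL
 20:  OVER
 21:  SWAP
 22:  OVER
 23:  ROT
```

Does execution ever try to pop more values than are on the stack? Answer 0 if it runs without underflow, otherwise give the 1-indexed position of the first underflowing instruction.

PUSH 2  → [2]
DUP     → [2, 2]
SUB     → [0]
DUP     → [0, 0]
STORE 2 → [0]
PUSH -9 → [0, -9]
POP     → [0]
LOAD 2  → [0, 0]
NEG     → [0, 0]
GT      → [0]
PUSH 51 → [0, 51]
SWAP    → [51, 0]
DUP     → [51, 0, 0]
LT      → [51, 0]
EQ      → [0]
EQ  — needs 2 operands, stack has 1 → underflow

16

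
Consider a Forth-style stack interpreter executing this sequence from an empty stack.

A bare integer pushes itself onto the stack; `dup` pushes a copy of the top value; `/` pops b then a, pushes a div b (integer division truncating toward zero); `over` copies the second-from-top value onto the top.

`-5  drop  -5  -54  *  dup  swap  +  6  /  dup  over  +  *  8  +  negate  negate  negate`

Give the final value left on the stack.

-16208

-5      [-5]
drop    []
-5      [-5]
-54     [-5, -54]
*       [270]
dup     [270, 270]
swap    [270, 270]
+       [540]
6       [540, 6]
/       [90]
dup     [90, 90]
over    [90, 90, 90]
+       [90, 180]
*       [16200]
8       [16200, 8]
+       [16208]
negate  [-16208]
negate  [16208]
negate  [-16208]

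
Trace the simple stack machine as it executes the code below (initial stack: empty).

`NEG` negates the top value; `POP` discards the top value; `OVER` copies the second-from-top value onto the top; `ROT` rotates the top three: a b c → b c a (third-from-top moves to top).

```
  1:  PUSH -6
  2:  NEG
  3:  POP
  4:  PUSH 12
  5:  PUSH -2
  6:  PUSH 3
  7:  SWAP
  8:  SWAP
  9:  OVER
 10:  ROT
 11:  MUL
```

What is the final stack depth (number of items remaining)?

3

PUSH -6 → -6
NEG     → 6
POP     → (empty)
PUSH 12 → 12
PUSH -2 → 12 -2
PUSH 3  → 12 -2 3
SWAP    → 12 3 -2
SWAP    → 12 -2 3
OVER    → 12 -2 3 -2
ROT     → 12 3 -2 -2
MUL     → 12 3 4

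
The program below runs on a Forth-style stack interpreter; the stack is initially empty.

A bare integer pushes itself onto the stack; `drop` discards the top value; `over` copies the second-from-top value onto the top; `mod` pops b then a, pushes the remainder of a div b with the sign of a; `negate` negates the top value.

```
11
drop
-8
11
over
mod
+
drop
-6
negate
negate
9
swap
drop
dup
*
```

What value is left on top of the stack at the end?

81

11      [11]
drop    []
-8      [-8]
11      [-8, 11]
over    [-8, 11, -8]
mod     [-8, 3]
+       [-5]
drop    []
-6      [-6]
negate  [6]
negate  [-6]
9       [-6, 9]
swap    [9, -6]
drop    [9]
dup     [9, 9]
*       [81]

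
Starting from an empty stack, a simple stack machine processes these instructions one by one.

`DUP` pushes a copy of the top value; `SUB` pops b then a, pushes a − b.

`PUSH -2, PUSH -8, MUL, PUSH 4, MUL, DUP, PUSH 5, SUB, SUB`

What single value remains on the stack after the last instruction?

5

PUSH -2 -> [-2]
PUSH -8 -> [-2, -8]
MUL     -> [16]
PUSH 4  -> [16, 4]
MUL     -> [64]
DUP     -> [64, 64]
PUSH 5  -> [64, 64, 5]
SUB     -> [64, 59]
SUB     -> [5]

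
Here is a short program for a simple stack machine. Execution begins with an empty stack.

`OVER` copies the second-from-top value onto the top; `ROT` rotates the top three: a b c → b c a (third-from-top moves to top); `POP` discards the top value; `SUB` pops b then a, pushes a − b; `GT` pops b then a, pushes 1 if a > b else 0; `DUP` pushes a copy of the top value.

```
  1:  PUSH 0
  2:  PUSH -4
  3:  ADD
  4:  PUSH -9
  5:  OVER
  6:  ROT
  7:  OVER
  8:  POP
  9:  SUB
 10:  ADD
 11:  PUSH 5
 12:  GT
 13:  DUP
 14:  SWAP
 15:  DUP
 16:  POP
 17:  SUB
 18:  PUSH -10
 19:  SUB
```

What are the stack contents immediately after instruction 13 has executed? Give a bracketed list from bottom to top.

[0, 0]

PUSH 0  -> [0]
PUSH -4 -> [0, -4]
ADD     -> [-4]
PUSH -9 -> [-4, -9]
OVER    -> [-4, -9, -4]
ROT     -> [-9, -4, -4]
OVER    -> [-9, -4, -4, -4]
POP     -> [-9, -4, -4]
SUB     -> [-9, 0]
ADD     -> [-9]
PUSH 5  -> [-9, 5]
GT      -> [0]
DUP     -> [0, 0]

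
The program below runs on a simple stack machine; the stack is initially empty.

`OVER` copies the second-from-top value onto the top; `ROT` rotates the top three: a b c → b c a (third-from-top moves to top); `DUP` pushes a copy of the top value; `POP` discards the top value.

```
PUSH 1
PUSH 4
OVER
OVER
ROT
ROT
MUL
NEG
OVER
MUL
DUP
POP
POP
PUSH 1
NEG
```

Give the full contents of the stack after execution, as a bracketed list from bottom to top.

[1, 4, -1]

PUSH 1 → [1]
PUSH 4 → [1, 4]
OVER   → [1, 4, 1]
OVER   → [1, 4, 1, 4]
ROT    → [1, 1, 4, 4]
ROT    → [1, 4, 4, 1]
MUL    → [1, 4, 4]
NEG    → [1, 4, -4]
OVER   → [1, 4, -4, 4]
MUL    → [1, 4, -16]
DUP    → [1, 4, -16, -16]
POP    → [1, 4, -16]
POP    → [1, 4]
PUSH 1 → [1, 4, 1]
NEG    → [1, 4, -1]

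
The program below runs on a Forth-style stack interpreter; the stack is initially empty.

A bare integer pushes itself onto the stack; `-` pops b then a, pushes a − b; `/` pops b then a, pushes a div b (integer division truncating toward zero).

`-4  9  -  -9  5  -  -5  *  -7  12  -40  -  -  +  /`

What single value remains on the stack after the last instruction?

-4  : -4
9   : -4 9
-   : -13
-9  : -13 -9
5   : -13 -9 5
-   : -13 -14
-5  : -13 -14 -5
*   : -13 70
-7  : -13 70 -7
12  : -13 70 -7 12
-40 : -13 70 -7 12 -40
-   : -13 70 -7 52
-   : -13 70 -59
+   : -13 11
/   : -1

-1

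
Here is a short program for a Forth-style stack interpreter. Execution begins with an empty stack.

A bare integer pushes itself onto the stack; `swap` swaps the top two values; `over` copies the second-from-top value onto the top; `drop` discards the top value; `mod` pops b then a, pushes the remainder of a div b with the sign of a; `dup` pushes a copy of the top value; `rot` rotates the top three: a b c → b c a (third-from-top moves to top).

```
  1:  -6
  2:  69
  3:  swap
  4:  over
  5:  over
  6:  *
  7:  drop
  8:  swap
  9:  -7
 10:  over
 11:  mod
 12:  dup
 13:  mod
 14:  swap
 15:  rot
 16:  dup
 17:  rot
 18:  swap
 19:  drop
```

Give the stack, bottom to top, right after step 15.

-6   → [-6]
69   → [-6, 69]
swap → [69, -6]
over → [69, -6, 69]
over → [69, -6, 69, -6]
*    → [69, -6, -414]
drop → [69, -6]
swap → [-6, 69]
-7   → [-6, 69, -7]
over → [-6, 69, -7, 69]
mod  → [-6, 69, -7]
dup  → [-6, 69, -7, -7]
mod  → [-6, 69, 0]
swap → [-6, 0, 69]
rot  → [0, 69, -6]

[0, 69, -6]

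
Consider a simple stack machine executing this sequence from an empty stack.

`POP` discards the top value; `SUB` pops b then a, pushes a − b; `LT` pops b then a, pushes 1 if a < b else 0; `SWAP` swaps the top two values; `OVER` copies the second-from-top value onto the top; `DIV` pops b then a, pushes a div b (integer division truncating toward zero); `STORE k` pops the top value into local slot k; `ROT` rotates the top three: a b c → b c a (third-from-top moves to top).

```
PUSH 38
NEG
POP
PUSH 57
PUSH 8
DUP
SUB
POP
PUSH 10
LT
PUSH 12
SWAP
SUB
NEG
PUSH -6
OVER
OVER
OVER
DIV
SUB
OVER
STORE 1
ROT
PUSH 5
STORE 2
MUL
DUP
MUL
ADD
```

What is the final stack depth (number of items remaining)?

PUSH 38 → [38]
NEG     → [-38]
POP     → []
PUSH 57 → [57]
PUSH 8  → [57, 8]
DUP     → [57, 8, 8]
SUB     → [57, 0]
POP     → [57]
PUSH 10 → [57, 10]
LT      → [0]
PUSH 12 → [0, 12]
SWAP    → [12, 0]
SUB     → [12]
NEG     → [-12]
PUSH -6 → [-12, -6]
OVER    → [-12, -6, -12]
OVER    → [-12, -6, -12, -6]
OVER    → [-12, -6, -12, -6, -12]
DIV     → [-12, -6, -12, 0]
SUB     → [-12, -6, -12]
OVER    → [-12, -6, -12, -6]
STORE 1 → [-12, -6, -12]
ROT     → [-6, -12, -12]
PUSH 5  → [-6, -12, -12, 5]
STORE 2 → [-6, -12, -12]
MUL     → [-6, 144]
DUP     → [-6, 144, 144]
MUL     → [-6, 20736]
ADD     → [20730]

1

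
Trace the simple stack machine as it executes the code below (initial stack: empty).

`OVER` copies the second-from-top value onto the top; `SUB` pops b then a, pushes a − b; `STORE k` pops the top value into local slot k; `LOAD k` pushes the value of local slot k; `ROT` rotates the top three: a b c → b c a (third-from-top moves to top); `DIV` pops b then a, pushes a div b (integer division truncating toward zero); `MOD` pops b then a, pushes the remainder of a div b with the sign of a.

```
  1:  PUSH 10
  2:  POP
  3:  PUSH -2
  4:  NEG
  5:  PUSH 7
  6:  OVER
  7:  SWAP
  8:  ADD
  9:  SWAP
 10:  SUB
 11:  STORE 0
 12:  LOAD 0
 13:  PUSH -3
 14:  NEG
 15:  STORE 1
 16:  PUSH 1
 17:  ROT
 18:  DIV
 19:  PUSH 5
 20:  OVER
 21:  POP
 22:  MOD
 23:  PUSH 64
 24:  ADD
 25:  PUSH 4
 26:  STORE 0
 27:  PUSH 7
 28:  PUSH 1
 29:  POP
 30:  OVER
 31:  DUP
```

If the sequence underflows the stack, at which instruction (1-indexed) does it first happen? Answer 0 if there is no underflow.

17

PUSH 10 -> [10]
POP     -> []
PUSH -2 -> [-2]
NEG     -> [2]
PUSH 7  -> [2, 7]
OVER    -> [2, 7, 2]
SWAP    -> [2, 2, 7]
ADD     -> [2, 9]
SWAP    -> [9, 2]
SUB     -> [7]
STORE 0 -> []
LOAD 0  -> [7]
PUSH -3 -> [7, -3]
NEG     -> [7, 3]
STORE 1 -> [7]
PUSH 1  -> [7, 1]
ROT  — needs 3 operands, stack has 2 → underflow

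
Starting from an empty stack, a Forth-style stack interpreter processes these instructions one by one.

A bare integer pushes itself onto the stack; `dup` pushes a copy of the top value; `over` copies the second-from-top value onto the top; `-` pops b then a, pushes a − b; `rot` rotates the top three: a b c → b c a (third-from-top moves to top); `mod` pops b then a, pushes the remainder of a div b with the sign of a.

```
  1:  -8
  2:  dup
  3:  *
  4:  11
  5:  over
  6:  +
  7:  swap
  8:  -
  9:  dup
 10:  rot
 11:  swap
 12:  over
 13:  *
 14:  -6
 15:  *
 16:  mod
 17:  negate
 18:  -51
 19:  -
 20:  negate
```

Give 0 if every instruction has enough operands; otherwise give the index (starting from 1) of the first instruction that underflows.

10

-8   : [-8]
dup  : [-8, -8]
*    : [64]
11   : [64, 11]
over : [64, 11, 64]
+    : [64, 75]
swap : [75, 64]
-    : [11]
dup  : [11, 11]
rot  — needs 3 operands, stack has 2 → underflow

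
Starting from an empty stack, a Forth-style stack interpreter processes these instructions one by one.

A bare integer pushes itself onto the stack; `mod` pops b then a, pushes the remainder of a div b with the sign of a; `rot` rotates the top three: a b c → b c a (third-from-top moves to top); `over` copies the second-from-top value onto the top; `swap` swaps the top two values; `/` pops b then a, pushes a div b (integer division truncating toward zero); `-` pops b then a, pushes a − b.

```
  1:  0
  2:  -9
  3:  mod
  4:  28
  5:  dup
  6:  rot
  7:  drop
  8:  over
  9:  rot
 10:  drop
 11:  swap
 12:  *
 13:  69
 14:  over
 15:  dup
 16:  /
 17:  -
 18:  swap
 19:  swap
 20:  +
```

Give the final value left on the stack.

0    : 0
-9   : 0 -9
mod  : 0
28   : 0 28
dup  : 0 28 28
rot  : 28 28 0
drop : 28 28
over : 28 28 28
rot  : 28 28 28
drop : 28 28
swap : 28 28
*    : 784
69   : 784 69
over : 784 69 784
dup  : 784 69 784 784
/    : 784 69 1
-    : 784 68
swap : 68 784
swap : 784 68
+    : 852

852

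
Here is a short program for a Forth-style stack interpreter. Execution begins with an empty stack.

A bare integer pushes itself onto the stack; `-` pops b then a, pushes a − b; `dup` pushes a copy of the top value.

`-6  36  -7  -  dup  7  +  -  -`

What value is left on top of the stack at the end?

-6   [-6]
36   [-6, 36]
-7   [-6, 36, -7]
-    [-6, 43]
dup  [-6, 43, 43]
7    [-6, 43, 43, 7]
+    [-6, 43, 50]
-    [-6, -7]
-    [1]

1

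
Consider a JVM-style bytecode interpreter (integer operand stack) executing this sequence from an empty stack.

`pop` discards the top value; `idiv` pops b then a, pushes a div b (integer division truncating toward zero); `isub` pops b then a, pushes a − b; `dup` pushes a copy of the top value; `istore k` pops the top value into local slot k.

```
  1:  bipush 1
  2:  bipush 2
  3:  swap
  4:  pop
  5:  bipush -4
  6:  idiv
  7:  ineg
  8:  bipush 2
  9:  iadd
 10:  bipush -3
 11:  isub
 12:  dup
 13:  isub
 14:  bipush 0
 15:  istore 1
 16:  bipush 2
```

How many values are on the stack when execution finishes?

bipush 1  -> 1
bipush 2  -> 1 2
swap      -> 2 1
pop       -> 2
bipush -4 -> 2 -4
idiv      -> 0
ineg      -> 0
bipush 2  -> 0 2
iadd      -> 2
bipush -3 -> 2 -3
isub      -> 5
dup       -> 5 5
isub      -> 0
bipush 0  -> 0 0
istore 1  -> 0
bipush 2  -> 0 2

2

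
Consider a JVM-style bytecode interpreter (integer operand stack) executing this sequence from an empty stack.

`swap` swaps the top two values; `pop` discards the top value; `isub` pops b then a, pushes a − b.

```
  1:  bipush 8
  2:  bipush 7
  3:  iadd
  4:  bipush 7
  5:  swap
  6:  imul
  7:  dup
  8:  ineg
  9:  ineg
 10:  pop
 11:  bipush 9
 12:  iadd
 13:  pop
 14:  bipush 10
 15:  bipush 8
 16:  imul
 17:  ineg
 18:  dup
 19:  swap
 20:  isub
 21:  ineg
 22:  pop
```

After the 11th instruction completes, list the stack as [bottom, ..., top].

bipush 8 → [8]
bipush 7 → [8, 7]
iadd     → [15]
bipush 7 → [15, 7]
swap     → [7, 15]
imul     → [105]
dup      → [105, 105]
ineg     → [105, -105]
ineg     → [105, 105]
pop      → [105]
bipush 9 → [105, 9]

[105, 9]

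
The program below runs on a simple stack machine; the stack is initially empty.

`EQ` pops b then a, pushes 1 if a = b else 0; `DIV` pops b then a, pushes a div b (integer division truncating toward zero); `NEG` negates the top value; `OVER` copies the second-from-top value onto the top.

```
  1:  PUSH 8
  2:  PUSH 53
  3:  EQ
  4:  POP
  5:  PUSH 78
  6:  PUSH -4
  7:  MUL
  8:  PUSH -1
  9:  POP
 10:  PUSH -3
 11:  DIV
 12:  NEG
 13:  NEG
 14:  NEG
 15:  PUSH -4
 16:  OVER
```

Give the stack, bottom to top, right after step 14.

[-104]

PUSH 8  -> [8]
PUSH 53 -> [8, 53]
EQ      -> [0]
POP     -> []
PUSH 78 -> [78]
PUSH -4 -> [78, -4]
MUL     -> [-312]
PUSH -1 -> [-312, -1]
POP     -> [-312]
PUSH -3 -> [-312, -3]
DIV     -> [104]
NEG     -> [-104]
NEG     -> [104]
NEG     -> [-104]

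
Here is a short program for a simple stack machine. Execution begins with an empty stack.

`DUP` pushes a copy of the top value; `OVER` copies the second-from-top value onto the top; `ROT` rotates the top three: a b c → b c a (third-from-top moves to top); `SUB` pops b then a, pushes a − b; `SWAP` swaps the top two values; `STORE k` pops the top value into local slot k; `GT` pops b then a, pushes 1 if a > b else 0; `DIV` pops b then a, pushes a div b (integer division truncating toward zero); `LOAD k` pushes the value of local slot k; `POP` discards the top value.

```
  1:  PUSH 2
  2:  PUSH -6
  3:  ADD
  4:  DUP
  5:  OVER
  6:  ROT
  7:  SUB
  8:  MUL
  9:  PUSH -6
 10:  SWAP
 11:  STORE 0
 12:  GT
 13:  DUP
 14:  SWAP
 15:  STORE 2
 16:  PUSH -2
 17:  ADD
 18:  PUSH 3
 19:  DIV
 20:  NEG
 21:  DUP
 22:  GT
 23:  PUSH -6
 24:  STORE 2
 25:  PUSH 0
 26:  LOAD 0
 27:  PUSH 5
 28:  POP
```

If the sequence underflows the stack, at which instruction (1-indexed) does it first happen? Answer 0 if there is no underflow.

PUSH 2   [2]
PUSH -6  [2, -6]
ADD      [-4]
DUP      [-4, -4]
OVER     [-4, -4, -4]
ROT      [-4, -4, -4]
SUB      [-4, 0]
MUL      [0]
PUSH -6  [0, -6]
SWAP     [-6, 0]
STORE 0  [-6]
GT  — needs 2 operands, stack has 1 → underflow

12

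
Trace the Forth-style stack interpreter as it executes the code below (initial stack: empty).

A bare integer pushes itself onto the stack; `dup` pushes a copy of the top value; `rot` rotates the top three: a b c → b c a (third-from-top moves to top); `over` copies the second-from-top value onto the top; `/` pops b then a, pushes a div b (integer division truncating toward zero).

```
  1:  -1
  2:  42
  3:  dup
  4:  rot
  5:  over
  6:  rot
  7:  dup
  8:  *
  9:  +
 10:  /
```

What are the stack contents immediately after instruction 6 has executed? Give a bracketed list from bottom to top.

-1    -1
42    -1 42
dup   -1 42 42
rot   42 42 -1
over  42 42 -1 42
rot   42 -1 42 42

[42, -1, 42, 42]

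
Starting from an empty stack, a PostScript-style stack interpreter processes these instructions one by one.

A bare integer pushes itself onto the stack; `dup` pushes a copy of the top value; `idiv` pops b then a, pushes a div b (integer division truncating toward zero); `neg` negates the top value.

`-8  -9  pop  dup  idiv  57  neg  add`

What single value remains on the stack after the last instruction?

-8   : [-8]
-9   : [-8, -9]
pop  : [-8]
dup  : [-8, -8]
idiv : [1]
57   : [1, 57]
neg  : [1, -57]
add  : [-56]

-56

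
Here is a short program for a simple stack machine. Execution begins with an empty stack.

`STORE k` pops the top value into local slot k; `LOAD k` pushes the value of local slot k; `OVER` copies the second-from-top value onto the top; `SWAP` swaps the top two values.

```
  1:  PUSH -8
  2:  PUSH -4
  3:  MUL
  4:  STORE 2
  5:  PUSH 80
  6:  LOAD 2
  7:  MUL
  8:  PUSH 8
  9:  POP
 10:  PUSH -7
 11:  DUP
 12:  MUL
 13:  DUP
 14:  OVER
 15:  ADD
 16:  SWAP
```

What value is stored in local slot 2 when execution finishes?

32

PUSH -8 : [-8]
PUSH -4 : [-8, -4]
MUL     : [32]
STORE 2 : []
PUSH 80 : [80]
LOAD 2  : [80, 32]
MUL     : [2560]
PUSH 8  : [2560, 8]
POP     : [2560]
PUSH -7 : [2560, -7]
DUP     : [2560, -7, -7]
MUL     : [2560, 49]
DUP     : [2560, 49, 49]
OVER    : [2560, 49, 49, 49]
ADD     : [2560, 49, 98]
SWAP    : [2560, 98, 49]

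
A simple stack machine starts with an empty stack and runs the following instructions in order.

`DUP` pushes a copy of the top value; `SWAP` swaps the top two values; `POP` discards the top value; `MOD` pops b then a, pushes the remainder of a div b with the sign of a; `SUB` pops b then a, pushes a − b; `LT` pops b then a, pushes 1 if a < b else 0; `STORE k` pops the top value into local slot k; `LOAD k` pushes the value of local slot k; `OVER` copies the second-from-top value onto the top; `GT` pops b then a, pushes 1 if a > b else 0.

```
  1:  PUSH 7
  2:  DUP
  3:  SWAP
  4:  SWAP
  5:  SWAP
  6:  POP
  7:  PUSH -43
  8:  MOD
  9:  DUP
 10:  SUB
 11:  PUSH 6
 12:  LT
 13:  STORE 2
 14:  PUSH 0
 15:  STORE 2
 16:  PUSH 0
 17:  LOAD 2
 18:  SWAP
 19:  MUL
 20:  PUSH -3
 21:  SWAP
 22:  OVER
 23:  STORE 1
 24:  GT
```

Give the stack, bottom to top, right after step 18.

PUSH 7    7
DUP       7 7
SWAP      7 7
SWAP      7 7
SWAP      7 7
POP       7
PUSH -43  7 -43
MOD       7
DUP       7 7
SUB       0
PUSH 6    0 6
LT        1
STORE 2   (empty)
PUSH 0    0
STORE 2   (empty)
PUSH 0    0
LOAD 2    0 0
SWAP      0 0

[0, 0]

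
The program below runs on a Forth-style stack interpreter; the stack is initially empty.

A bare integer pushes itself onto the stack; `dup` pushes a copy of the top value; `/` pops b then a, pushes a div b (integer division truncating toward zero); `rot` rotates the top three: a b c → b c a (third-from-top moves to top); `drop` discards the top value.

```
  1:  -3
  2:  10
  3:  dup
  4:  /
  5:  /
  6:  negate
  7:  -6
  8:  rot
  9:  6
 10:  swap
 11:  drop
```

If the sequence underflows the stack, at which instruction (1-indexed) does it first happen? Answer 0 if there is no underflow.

8

-3     -> -3
10     -> -3 10
dup    -> -3 10 10
/      -> -3 1
/      -> -3
negate -> 3
-6     -> 3 -6
rot  — needs 3 operands, stack has 2 → underflow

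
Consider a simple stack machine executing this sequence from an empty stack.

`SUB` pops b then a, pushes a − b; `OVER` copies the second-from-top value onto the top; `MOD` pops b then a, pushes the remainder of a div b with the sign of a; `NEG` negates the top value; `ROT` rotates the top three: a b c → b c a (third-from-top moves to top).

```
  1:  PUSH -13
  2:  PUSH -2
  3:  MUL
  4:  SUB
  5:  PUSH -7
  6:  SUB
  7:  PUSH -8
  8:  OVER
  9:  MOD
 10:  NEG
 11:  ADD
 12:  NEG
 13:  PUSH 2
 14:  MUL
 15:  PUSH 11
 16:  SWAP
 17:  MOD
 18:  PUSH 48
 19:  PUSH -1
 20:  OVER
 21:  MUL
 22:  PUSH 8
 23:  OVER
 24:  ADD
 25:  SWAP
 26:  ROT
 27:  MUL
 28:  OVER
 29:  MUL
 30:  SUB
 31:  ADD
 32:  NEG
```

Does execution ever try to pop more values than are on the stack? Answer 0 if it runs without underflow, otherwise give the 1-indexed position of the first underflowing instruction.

PUSH -13 → -13
PUSH -2  → -13 -2
MUL      → 26
SUB  — needs 2 operands, stack has 1 → underflow

4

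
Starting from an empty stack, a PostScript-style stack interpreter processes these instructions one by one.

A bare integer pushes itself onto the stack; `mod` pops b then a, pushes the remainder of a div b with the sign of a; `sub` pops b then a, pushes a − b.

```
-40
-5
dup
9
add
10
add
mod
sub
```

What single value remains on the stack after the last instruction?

-35

-40 : [-40]
-5  : [-40, -5]
dup : [-40, -5, -5]
9   : [-40, -5, -5, 9]
add : [-40, -5, 4]
10  : [-40, -5, 4, 10]
add : [-40, -5, 14]
mod : [-40, -5]
sub : [-35]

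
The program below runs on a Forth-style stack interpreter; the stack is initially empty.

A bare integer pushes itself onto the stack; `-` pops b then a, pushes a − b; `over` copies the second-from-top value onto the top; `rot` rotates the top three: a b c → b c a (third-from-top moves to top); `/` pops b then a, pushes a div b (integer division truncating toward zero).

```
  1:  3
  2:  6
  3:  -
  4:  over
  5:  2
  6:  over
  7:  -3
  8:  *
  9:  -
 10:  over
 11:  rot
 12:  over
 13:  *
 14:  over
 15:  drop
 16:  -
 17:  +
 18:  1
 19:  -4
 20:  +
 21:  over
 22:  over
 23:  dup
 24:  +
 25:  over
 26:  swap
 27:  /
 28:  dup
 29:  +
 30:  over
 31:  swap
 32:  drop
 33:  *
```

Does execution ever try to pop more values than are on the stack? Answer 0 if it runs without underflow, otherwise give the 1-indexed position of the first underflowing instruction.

4

3 : [3]
6 : [3, 6]
- : [-3]
over  — needs 2 operands, stack has 1 → underflow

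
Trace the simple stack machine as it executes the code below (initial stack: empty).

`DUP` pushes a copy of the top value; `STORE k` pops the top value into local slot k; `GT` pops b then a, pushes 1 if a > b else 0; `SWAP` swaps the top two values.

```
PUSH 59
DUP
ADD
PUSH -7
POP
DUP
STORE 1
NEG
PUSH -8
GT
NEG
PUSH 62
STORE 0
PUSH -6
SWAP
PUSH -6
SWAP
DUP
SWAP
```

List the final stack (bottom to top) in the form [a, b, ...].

[-6, -6, 0, 0]

PUSH 59  59
DUP      59 59
ADD      118
PUSH -7  118 -7
POP      118
DUP      118 118
STORE 1  118
NEG      -118
PUSH -8  -118 -8
GT       0
NEG      0
PUSH 62  0 62
STORE 0  0
PUSH -6  0 -6
SWAP     -6 0
PUSH -6  -6 0 -6
SWAP     -6 -6 0
DUP      -6 -6 0 0
SWAP     -6 -6 0 0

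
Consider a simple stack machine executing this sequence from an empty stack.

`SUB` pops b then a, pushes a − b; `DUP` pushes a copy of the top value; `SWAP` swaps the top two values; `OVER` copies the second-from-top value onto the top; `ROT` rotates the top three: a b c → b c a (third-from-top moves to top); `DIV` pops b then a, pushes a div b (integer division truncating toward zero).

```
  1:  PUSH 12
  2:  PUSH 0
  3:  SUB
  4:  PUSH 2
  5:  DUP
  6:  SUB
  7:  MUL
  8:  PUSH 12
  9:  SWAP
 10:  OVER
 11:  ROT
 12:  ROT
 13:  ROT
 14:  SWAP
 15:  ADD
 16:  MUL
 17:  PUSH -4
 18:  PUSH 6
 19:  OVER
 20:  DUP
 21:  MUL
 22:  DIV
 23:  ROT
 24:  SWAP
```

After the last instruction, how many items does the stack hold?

PUSH 12  12
PUSH 0   12 0
SUB      12
PUSH 2   12 2
DUP      12 2 2
SUB      12 0
MUL      0
PUSH 12  0 12
SWAP     12 0
OVER     12 0 12
ROT      0 12 12
ROT      12 12 0
ROT      12 0 12
SWAP     12 12 0
ADD      12 12
MUL      144
PUSH -4  144 -4
PUSH 6   144 -4 6
OVER     144 -4 6 -4
DUP      144 -4 6 -4 -4
MUL      144 -4 6 16
DIV      144 -4 0
ROT      -4 0 144
SWAP     -4 144 0

3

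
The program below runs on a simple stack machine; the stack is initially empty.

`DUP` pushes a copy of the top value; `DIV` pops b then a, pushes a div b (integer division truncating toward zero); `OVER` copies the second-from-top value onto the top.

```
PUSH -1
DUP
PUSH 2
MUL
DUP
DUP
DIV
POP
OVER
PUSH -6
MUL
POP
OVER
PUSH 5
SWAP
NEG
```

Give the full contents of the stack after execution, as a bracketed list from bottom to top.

[-1, -2, 5, 1]

PUSH -1  [-1]
DUP      [-1, -1]
PUSH 2   [-1, -1, 2]
MUL      [-1, -2]
DUP      [-1, -2, -2]
DUP      [-1, -2, -2, -2]
DIV      [-1, -2, 1]
POP      [-1, -2]
OVER     [-1, -2, -1]
PUSH -6  [-1, -2, -1, -6]
MUL      [-1, -2, 6]
POP      [-1, -2]
OVER     [-1, -2, -1]
PUSH 5   [-1, -2, -1, 5]
SWAP     [-1, -2, 5, -1]
NEG      [-1, -2, 5, 1]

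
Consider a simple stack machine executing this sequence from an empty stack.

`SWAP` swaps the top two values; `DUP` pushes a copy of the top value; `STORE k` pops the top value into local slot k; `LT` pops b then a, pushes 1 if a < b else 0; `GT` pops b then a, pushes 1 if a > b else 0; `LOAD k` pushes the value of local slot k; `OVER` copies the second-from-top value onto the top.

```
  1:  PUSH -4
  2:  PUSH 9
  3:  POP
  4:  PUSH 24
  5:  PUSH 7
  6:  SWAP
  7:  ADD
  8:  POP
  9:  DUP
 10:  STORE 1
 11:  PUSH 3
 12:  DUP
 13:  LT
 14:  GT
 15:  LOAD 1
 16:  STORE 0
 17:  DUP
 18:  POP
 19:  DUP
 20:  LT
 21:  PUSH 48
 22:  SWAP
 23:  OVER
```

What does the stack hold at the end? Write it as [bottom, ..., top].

[48, 0, 48]

PUSH -4 -> [-4]
PUSH 9  -> [-4, 9]
POP     -> [-4]
PUSH 24 -> [-4, 24]
PUSH 7  -> [-4, 24, 7]
SWAP    -> [-4, 7, 24]
ADD     -> [-4, 31]
POP     -> [-4]
DUP     -> [-4, -4]
STORE 1 -> [-4]
PUSH 3  -> [-4, 3]
DUP     -> [-4, 3, 3]
LT      -> [-4, 0]
GT      -> [0]
LOAD 1  -> [0, -4]
STORE 0 -> [0]
DUP     -> [0, 0]
POP     -> [0]
DUP     -> [0, 0]
LT      -> [0]
PUSH 48 -> [0, 48]
SWAP    -> [48, 0]
OVER    -> [48, 0, 48]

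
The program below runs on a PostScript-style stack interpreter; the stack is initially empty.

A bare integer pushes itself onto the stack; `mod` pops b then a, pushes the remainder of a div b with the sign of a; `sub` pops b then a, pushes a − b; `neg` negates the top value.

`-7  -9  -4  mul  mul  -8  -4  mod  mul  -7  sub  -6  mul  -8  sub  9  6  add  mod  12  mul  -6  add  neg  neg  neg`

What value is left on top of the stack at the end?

-7  -> [-7]
-9  -> [-7, -9]
-4  -> [-7, -9, -4]
mul -> [-7, 36]
mul -> [-252]
-8  -> [-252, -8]
-4  -> [-252, -8, -4]
mod -> [-252, 0]
mul -> [0]
-7  -> [0, -7]
sub -> [7]
-6  -> [7, -6]
mul -> [-42]
-8  -> [-42, -8]
sub -> [-34]
9   -> [-34, 9]
6   -> [-34, 9, 6]
add -> [-34, 15]
mod -> [-4]
12  -> [-4, 12]
mul -> [-48]
-6  -> [-48, -6]
add -> [-54]
neg -> [54]
neg -> [-54]
neg -> [54]

54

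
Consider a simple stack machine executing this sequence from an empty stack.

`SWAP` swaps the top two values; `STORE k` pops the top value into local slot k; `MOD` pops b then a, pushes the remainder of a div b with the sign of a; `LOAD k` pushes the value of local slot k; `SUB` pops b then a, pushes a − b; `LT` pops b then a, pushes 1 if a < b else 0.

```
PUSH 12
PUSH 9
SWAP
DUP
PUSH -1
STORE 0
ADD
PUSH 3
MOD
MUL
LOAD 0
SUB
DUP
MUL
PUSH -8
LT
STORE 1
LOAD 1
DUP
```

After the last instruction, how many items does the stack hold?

PUSH 12  [12]
PUSH 9   [12, 9]
SWAP     [9, 12]
DUP      [9, 12, 12]
PUSH -1  [9, 12, 12, -1]
STORE 0  [9, 12, 12]
ADD      [9, 24]
PUSH 3   [9, 24, 3]
MOD      [9, 0]
MUL      [0]
LOAD 0   [0, -1]
SUB      [1]
DUP      [1, 1]
MUL      [1]
PUSH -8  [1, -8]
LT       [0]
STORE 1  []
LOAD 1   [0]
DUP      [0, 0]

2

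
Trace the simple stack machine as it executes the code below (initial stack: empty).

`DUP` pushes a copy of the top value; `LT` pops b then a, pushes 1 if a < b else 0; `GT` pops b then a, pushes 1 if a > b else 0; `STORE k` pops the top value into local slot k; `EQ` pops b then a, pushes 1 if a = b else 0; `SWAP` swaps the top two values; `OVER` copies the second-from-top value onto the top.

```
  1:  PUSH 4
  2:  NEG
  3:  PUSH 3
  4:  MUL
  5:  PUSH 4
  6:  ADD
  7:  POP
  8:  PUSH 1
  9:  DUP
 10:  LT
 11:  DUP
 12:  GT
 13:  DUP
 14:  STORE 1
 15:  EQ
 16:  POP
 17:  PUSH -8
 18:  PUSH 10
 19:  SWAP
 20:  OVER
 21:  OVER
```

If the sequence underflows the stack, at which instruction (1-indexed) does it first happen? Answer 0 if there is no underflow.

15

PUSH 4  : [4]
NEG     : [-4]
PUSH 3  : [-4, 3]
MUL     : [-12]
PUSH 4  : [-12, 4]
ADD     : [-8]
POP     : []
PUSH 1  : [1]
DUP     : [1, 1]
LT      : [0]
DUP     : [0, 0]
GT      : [0]
DUP     : [0, 0]
STORE 1 : [0]
EQ  — needs 2 operands, stack has 1 → underflow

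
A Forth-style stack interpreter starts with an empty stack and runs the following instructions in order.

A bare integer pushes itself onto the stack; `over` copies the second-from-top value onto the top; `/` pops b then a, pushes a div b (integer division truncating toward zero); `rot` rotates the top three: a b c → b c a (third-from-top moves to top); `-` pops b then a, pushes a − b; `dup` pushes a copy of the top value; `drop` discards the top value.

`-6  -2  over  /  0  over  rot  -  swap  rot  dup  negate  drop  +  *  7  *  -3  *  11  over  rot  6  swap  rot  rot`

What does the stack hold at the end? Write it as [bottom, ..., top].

-6     → [-6]
-2     → [-6, -2]
over   → [-6, -2, -6]
/      → [-6, 0]
0      → [-6, 0, 0]
over   → [-6, 0, 0, 0]
rot    → [-6, 0, 0, 0]
-      → [-6, 0, 0]
swap   → [-6, 0, 0]
rot    → [0, 0, -6]
dup    → [0, 0, -6, -6]
negate → [0, 0, -6, 6]
drop   → [0, 0, -6]
+      → [0, -6]
*      → [0]
7      → [0, 7]
*      → [0]
-3     → [0, -3]
*      → [0]
11     → [0, 11]
over   → [0, 11, 0]
rot    → [11, 0, 0]
6      → [11, 0, 0, 6]
swap   → [11, 0, 6, 0]
rot    → [11, 6, 0, 0]
rot    → [11, 0, 0, 6]

[11, 0, 0, 6]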